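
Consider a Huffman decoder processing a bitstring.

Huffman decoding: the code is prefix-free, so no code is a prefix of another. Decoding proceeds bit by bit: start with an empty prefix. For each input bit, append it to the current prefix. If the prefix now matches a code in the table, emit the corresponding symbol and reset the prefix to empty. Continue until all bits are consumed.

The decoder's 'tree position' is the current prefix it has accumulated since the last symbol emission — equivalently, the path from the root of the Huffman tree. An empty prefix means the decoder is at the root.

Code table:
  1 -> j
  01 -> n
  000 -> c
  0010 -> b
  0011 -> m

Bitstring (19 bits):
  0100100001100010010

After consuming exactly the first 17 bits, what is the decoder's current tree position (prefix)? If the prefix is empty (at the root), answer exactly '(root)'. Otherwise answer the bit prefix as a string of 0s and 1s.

Bit 0: prefix='0' (no match yet)
Bit 1: prefix='01' -> emit 'n', reset
Bit 2: prefix='0' (no match yet)
Bit 3: prefix='00' (no match yet)
Bit 4: prefix='001' (no match yet)
Bit 5: prefix='0010' -> emit 'b', reset
Bit 6: prefix='0' (no match yet)
Bit 7: prefix='00' (no match yet)
Bit 8: prefix='000' -> emit 'c', reset
Bit 9: prefix='1' -> emit 'j', reset
Bit 10: prefix='1' -> emit 'j', reset
Bit 11: prefix='0' (no match yet)
Bit 12: prefix='00' (no match yet)
Bit 13: prefix='000' -> emit 'c', reset
Bit 14: prefix='1' -> emit 'j', reset
Bit 15: prefix='0' (no match yet)
Bit 16: prefix='00' (no match yet)

Answer: 00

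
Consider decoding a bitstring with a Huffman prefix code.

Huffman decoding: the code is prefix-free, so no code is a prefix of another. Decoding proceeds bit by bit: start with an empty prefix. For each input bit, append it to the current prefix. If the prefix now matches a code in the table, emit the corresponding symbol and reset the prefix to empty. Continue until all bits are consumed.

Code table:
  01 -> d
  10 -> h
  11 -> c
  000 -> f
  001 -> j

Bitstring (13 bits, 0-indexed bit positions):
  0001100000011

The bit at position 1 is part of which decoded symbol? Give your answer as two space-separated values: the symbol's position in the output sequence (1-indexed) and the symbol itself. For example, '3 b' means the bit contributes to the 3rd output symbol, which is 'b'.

Bit 0: prefix='0' (no match yet)
Bit 1: prefix='00' (no match yet)
Bit 2: prefix='000' -> emit 'f', reset
Bit 3: prefix='1' (no match yet)
Bit 4: prefix='11' -> emit 'c', reset
Bit 5: prefix='0' (no match yet)

Answer: 1 f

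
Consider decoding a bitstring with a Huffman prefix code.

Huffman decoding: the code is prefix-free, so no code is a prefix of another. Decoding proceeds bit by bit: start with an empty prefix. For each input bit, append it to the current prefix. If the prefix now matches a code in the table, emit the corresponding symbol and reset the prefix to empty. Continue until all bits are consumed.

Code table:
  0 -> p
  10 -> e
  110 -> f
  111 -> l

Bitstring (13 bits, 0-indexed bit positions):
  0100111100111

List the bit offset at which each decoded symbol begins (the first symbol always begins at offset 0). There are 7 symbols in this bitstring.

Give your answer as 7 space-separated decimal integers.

Bit 0: prefix='0' -> emit 'p', reset
Bit 1: prefix='1' (no match yet)
Bit 2: prefix='10' -> emit 'e', reset
Bit 3: prefix='0' -> emit 'p', reset
Bit 4: prefix='1' (no match yet)
Bit 5: prefix='11' (no match yet)
Bit 6: prefix='111' -> emit 'l', reset
Bit 7: prefix='1' (no match yet)
Bit 8: prefix='10' -> emit 'e', reset
Bit 9: prefix='0' -> emit 'p', reset
Bit 10: prefix='1' (no match yet)
Bit 11: prefix='11' (no match yet)
Bit 12: prefix='111' -> emit 'l', reset

Answer: 0 1 3 4 7 9 10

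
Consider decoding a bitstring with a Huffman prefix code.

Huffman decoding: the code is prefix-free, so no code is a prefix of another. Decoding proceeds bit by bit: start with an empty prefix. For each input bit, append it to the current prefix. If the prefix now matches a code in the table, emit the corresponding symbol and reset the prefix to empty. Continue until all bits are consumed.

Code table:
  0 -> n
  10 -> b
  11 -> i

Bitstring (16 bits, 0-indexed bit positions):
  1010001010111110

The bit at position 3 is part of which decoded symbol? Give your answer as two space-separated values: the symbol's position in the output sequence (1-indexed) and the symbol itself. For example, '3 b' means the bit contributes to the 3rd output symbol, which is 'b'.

Answer: 2 b

Derivation:
Bit 0: prefix='1' (no match yet)
Bit 1: prefix='10' -> emit 'b', reset
Bit 2: prefix='1' (no match yet)
Bit 3: prefix='10' -> emit 'b', reset
Bit 4: prefix='0' -> emit 'n', reset
Bit 5: prefix='0' -> emit 'n', reset
Bit 6: prefix='1' (no match yet)
Bit 7: prefix='10' -> emit 'b', reset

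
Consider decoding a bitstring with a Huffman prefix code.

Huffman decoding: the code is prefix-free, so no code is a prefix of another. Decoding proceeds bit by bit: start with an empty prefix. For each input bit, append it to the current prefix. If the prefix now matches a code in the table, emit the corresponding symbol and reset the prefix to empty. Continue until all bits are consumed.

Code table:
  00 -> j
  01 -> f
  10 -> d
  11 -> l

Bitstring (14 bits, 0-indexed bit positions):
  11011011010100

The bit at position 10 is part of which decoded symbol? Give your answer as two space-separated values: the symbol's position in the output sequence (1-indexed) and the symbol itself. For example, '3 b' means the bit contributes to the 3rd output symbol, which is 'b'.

Answer: 6 f

Derivation:
Bit 0: prefix='1' (no match yet)
Bit 1: prefix='11' -> emit 'l', reset
Bit 2: prefix='0' (no match yet)
Bit 3: prefix='01' -> emit 'f', reset
Bit 4: prefix='1' (no match yet)
Bit 5: prefix='10' -> emit 'd', reset
Bit 6: prefix='1' (no match yet)
Bit 7: prefix='11' -> emit 'l', reset
Bit 8: prefix='0' (no match yet)
Bit 9: prefix='01' -> emit 'f', reset
Bit 10: prefix='0' (no match yet)
Bit 11: prefix='01' -> emit 'f', reset
Bit 12: prefix='0' (no match yet)
Bit 13: prefix='00' -> emit 'j', reset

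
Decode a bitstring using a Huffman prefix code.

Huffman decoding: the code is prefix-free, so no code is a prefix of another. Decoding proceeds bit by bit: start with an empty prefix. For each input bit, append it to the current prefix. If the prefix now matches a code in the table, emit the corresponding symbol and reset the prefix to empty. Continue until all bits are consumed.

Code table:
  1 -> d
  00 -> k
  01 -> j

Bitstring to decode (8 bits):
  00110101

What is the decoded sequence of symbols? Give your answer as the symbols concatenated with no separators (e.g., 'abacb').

Bit 0: prefix='0' (no match yet)
Bit 1: prefix='00' -> emit 'k', reset
Bit 2: prefix='1' -> emit 'd', reset
Bit 3: prefix='1' -> emit 'd', reset
Bit 4: prefix='0' (no match yet)
Bit 5: prefix='01' -> emit 'j', reset
Bit 6: prefix='0' (no match yet)
Bit 7: prefix='01' -> emit 'j', reset

Answer: kddjj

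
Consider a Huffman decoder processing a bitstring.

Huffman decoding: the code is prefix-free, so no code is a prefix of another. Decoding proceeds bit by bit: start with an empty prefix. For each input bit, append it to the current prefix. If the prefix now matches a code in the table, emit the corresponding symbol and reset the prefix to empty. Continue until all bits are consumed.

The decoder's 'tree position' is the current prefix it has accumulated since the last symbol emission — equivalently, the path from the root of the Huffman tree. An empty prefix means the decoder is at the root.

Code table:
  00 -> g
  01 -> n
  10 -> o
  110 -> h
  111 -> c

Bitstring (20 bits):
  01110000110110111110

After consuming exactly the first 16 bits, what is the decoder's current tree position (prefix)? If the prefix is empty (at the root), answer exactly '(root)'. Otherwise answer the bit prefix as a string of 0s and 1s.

Bit 0: prefix='0' (no match yet)
Bit 1: prefix='01' -> emit 'n', reset
Bit 2: prefix='1' (no match yet)
Bit 3: prefix='11' (no match yet)
Bit 4: prefix='110' -> emit 'h', reset
Bit 5: prefix='0' (no match yet)
Bit 6: prefix='00' -> emit 'g', reset
Bit 7: prefix='0' (no match yet)
Bit 8: prefix='01' -> emit 'n', reset
Bit 9: prefix='1' (no match yet)
Bit 10: prefix='10' -> emit 'o', reset
Bit 11: prefix='1' (no match yet)
Bit 12: prefix='11' (no match yet)
Bit 13: prefix='110' -> emit 'h', reset
Bit 14: prefix='1' (no match yet)
Bit 15: prefix='11' (no match yet)

Answer: 11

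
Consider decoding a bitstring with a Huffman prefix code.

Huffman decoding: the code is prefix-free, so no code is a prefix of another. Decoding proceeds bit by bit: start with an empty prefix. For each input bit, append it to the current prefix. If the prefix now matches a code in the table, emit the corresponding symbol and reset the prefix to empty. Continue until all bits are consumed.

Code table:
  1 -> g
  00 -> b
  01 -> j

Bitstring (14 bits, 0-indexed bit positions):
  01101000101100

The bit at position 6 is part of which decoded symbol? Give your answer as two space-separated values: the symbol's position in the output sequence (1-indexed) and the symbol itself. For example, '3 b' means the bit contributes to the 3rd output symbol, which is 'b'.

Answer: 4 b

Derivation:
Bit 0: prefix='0' (no match yet)
Bit 1: prefix='01' -> emit 'j', reset
Bit 2: prefix='1' -> emit 'g', reset
Bit 3: prefix='0' (no match yet)
Bit 4: prefix='01' -> emit 'j', reset
Bit 5: prefix='0' (no match yet)
Bit 6: prefix='00' -> emit 'b', reset
Bit 7: prefix='0' (no match yet)
Bit 8: prefix='01' -> emit 'j', reset
Bit 9: prefix='0' (no match yet)
Bit 10: prefix='01' -> emit 'j', reset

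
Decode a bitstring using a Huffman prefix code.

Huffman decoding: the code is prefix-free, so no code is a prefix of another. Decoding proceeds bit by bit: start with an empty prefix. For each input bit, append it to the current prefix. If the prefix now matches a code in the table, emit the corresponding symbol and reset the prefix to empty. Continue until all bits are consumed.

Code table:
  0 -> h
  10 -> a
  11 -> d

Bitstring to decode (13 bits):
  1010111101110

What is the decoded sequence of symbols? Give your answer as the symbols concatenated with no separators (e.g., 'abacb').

Bit 0: prefix='1' (no match yet)
Bit 1: prefix='10' -> emit 'a', reset
Bit 2: prefix='1' (no match yet)
Bit 3: prefix='10' -> emit 'a', reset
Bit 4: prefix='1' (no match yet)
Bit 5: prefix='11' -> emit 'd', reset
Bit 6: prefix='1' (no match yet)
Bit 7: prefix='11' -> emit 'd', reset
Bit 8: prefix='0' -> emit 'h', reset
Bit 9: prefix='1' (no match yet)
Bit 10: prefix='11' -> emit 'd', reset
Bit 11: prefix='1' (no match yet)
Bit 12: prefix='10' -> emit 'a', reset

Answer: aaddhda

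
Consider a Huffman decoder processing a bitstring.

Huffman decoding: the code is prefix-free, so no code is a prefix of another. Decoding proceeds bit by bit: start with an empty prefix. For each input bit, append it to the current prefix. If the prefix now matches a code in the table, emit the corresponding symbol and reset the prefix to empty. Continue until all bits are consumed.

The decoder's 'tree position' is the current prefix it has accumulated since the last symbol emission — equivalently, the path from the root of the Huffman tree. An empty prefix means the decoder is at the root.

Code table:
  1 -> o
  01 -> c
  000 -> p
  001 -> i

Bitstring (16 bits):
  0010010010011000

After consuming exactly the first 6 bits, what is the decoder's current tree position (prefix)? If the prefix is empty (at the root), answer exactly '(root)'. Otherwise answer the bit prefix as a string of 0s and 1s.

Answer: (root)

Derivation:
Bit 0: prefix='0' (no match yet)
Bit 1: prefix='00' (no match yet)
Bit 2: prefix='001' -> emit 'i', reset
Bit 3: prefix='0' (no match yet)
Bit 4: prefix='00' (no match yet)
Bit 5: prefix='001' -> emit 'i', reset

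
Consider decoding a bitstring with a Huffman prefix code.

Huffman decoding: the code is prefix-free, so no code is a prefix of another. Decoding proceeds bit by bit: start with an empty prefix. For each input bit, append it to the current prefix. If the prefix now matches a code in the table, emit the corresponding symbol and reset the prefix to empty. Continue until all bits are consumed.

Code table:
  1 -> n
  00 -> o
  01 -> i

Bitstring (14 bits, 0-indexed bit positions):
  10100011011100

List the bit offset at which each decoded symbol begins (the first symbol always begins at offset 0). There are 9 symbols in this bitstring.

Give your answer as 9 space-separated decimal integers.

Answer: 0 1 3 5 7 8 10 11 12

Derivation:
Bit 0: prefix='1' -> emit 'n', reset
Bit 1: prefix='0' (no match yet)
Bit 2: prefix='01' -> emit 'i', reset
Bit 3: prefix='0' (no match yet)
Bit 4: prefix='00' -> emit 'o', reset
Bit 5: prefix='0' (no match yet)
Bit 6: prefix='01' -> emit 'i', reset
Bit 7: prefix='1' -> emit 'n', reset
Bit 8: prefix='0' (no match yet)
Bit 9: prefix='01' -> emit 'i', reset
Bit 10: prefix='1' -> emit 'n', reset
Bit 11: prefix='1' -> emit 'n', reset
Bit 12: prefix='0' (no match yet)
Bit 13: prefix='00' -> emit 'o', reset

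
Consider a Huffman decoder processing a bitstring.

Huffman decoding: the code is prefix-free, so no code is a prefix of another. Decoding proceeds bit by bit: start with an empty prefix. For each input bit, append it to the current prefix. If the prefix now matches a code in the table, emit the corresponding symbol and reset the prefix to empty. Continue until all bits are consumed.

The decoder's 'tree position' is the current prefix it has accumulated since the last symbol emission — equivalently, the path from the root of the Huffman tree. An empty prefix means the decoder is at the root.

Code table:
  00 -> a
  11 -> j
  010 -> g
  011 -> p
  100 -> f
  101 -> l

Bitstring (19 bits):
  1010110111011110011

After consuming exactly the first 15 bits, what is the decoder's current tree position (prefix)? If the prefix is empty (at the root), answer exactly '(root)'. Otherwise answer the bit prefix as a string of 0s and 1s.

Answer: 1

Derivation:
Bit 0: prefix='1' (no match yet)
Bit 1: prefix='10' (no match yet)
Bit 2: prefix='101' -> emit 'l', reset
Bit 3: prefix='0' (no match yet)
Bit 4: prefix='01' (no match yet)
Bit 5: prefix='011' -> emit 'p', reset
Bit 6: prefix='0' (no match yet)
Bit 7: prefix='01' (no match yet)
Bit 8: prefix='011' -> emit 'p', reset
Bit 9: prefix='1' (no match yet)
Bit 10: prefix='10' (no match yet)
Bit 11: prefix='101' -> emit 'l', reset
Bit 12: prefix='1' (no match yet)
Bit 13: prefix='11' -> emit 'j', reset
Bit 14: prefix='1' (no match yet)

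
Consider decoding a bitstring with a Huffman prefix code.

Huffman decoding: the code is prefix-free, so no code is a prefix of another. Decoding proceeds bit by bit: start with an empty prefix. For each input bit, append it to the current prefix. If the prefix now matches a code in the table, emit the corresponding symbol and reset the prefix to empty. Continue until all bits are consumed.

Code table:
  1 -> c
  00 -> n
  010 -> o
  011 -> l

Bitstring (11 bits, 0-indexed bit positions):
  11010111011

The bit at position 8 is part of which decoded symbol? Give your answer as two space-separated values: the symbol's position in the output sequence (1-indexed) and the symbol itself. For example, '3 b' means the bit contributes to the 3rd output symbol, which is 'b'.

Answer: 7 l

Derivation:
Bit 0: prefix='1' -> emit 'c', reset
Bit 1: prefix='1' -> emit 'c', reset
Bit 2: prefix='0' (no match yet)
Bit 3: prefix='01' (no match yet)
Bit 4: prefix='010' -> emit 'o', reset
Bit 5: prefix='1' -> emit 'c', reset
Bit 6: prefix='1' -> emit 'c', reset
Bit 7: prefix='1' -> emit 'c', reset
Bit 8: prefix='0' (no match yet)
Bit 9: prefix='01' (no match yet)
Bit 10: prefix='011' -> emit 'l', reset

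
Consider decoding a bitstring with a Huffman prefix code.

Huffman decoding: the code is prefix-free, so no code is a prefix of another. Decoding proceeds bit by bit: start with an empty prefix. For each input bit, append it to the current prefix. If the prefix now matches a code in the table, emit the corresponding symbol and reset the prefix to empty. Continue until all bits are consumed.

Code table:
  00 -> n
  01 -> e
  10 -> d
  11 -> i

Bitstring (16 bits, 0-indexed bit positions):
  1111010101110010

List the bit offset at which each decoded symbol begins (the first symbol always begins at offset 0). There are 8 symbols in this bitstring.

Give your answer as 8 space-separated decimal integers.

Answer: 0 2 4 6 8 10 12 14

Derivation:
Bit 0: prefix='1' (no match yet)
Bit 1: prefix='11' -> emit 'i', reset
Bit 2: prefix='1' (no match yet)
Bit 3: prefix='11' -> emit 'i', reset
Bit 4: prefix='0' (no match yet)
Bit 5: prefix='01' -> emit 'e', reset
Bit 6: prefix='0' (no match yet)
Bit 7: prefix='01' -> emit 'e', reset
Bit 8: prefix='0' (no match yet)
Bit 9: prefix='01' -> emit 'e', reset
Bit 10: prefix='1' (no match yet)
Bit 11: prefix='11' -> emit 'i', reset
Bit 12: prefix='0' (no match yet)
Bit 13: prefix='00' -> emit 'n', reset
Bit 14: prefix='1' (no match yet)
Bit 15: prefix='10' -> emit 'd', reset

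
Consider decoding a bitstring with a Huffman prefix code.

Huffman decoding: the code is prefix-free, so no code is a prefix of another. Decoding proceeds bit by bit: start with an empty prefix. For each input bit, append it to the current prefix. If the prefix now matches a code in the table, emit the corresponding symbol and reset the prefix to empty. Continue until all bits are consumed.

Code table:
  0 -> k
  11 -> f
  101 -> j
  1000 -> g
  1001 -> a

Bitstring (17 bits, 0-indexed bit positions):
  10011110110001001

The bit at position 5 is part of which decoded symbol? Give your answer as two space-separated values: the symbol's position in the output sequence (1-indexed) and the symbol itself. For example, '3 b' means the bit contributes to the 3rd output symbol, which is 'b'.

Bit 0: prefix='1' (no match yet)
Bit 1: prefix='10' (no match yet)
Bit 2: prefix='100' (no match yet)
Bit 3: prefix='1001' -> emit 'a', reset
Bit 4: prefix='1' (no match yet)
Bit 5: prefix='11' -> emit 'f', reset
Bit 6: prefix='1' (no match yet)
Bit 7: prefix='10' (no match yet)
Bit 8: prefix='101' -> emit 'j', reset
Bit 9: prefix='1' (no match yet)

Answer: 2 f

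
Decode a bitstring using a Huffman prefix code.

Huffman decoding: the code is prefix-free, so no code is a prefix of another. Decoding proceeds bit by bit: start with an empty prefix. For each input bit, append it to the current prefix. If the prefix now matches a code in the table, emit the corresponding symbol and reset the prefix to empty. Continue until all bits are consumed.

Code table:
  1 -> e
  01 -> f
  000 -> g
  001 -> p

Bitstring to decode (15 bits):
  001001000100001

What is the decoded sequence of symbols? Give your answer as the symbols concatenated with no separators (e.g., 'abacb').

Bit 0: prefix='0' (no match yet)
Bit 1: prefix='00' (no match yet)
Bit 2: prefix='001' -> emit 'p', reset
Bit 3: prefix='0' (no match yet)
Bit 4: prefix='00' (no match yet)
Bit 5: prefix='001' -> emit 'p', reset
Bit 6: prefix='0' (no match yet)
Bit 7: prefix='00' (no match yet)
Bit 8: prefix='000' -> emit 'g', reset
Bit 9: prefix='1' -> emit 'e', reset
Bit 10: prefix='0' (no match yet)
Bit 11: prefix='00' (no match yet)
Bit 12: prefix='000' -> emit 'g', reset
Bit 13: prefix='0' (no match yet)
Bit 14: prefix='01' -> emit 'f', reset

Answer: ppgegf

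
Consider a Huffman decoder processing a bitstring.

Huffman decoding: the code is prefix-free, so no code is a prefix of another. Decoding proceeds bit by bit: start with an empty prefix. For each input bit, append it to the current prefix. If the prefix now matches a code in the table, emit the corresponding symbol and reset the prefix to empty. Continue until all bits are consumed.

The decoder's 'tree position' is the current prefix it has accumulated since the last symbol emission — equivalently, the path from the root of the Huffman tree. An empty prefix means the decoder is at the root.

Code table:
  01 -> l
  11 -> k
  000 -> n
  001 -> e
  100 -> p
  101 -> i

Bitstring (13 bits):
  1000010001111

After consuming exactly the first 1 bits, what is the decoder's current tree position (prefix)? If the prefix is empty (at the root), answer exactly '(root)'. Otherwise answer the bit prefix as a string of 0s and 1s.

Bit 0: prefix='1' (no match yet)

Answer: 1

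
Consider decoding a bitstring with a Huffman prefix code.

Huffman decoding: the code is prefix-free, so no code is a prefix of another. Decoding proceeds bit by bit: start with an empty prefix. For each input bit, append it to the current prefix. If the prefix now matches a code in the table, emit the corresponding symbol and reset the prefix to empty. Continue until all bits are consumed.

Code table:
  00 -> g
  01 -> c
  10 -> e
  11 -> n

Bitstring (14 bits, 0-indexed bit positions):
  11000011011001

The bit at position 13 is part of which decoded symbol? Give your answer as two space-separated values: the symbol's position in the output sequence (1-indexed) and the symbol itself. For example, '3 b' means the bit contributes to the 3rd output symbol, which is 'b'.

Answer: 7 c

Derivation:
Bit 0: prefix='1' (no match yet)
Bit 1: prefix='11' -> emit 'n', reset
Bit 2: prefix='0' (no match yet)
Bit 3: prefix='00' -> emit 'g', reset
Bit 4: prefix='0' (no match yet)
Bit 5: prefix='00' -> emit 'g', reset
Bit 6: prefix='1' (no match yet)
Bit 7: prefix='11' -> emit 'n', reset
Bit 8: prefix='0' (no match yet)
Bit 9: prefix='01' -> emit 'c', reset
Bit 10: prefix='1' (no match yet)
Bit 11: prefix='10' -> emit 'e', reset
Bit 12: prefix='0' (no match yet)
Bit 13: prefix='01' -> emit 'c', reset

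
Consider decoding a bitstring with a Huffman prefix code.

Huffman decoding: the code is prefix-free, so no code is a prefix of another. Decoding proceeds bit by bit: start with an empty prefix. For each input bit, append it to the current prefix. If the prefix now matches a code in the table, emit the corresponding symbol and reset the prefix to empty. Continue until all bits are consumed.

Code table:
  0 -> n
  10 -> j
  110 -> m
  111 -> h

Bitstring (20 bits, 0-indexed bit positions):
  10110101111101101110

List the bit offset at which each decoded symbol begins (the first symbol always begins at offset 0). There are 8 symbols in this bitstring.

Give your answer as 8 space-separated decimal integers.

Bit 0: prefix='1' (no match yet)
Bit 1: prefix='10' -> emit 'j', reset
Bit 2: prefix='1' (no match yet)
Bit 3: prefix='11' (no match yet)
Bit 4: prefix='110' -> emit 'm', reset
Bit 5: prefix='1' (no match yet)
Bit 6: prefix='10' -> emit 'j', reset
Bit 7: prefix='1' (no match yet)
Bit 8: prefix='11' (no match yet)
Bit 9: prefix='111' -> emit 'h', reset
Bit 10: prefix='1' (no match yet)
Bit 11: prefix='11' (no match yet)
Bit 12: prefix='110' -> emit 'm', reset
Bit 13: prefix='1' (no match yet)
Bit 14: prefix='11' (no match yet)
Bit 15: prefix='110' -> emit 'm', reset
Bit 16: prefix='1' (no match yet)
Bit 17: prefix='11' (no match yet)
Bit 18: prefix='111' -> emit 'h', reset
Bit 19: prefix='0' -> emit 'n', reset

Answer: 0 2 5 7 10 13 16 19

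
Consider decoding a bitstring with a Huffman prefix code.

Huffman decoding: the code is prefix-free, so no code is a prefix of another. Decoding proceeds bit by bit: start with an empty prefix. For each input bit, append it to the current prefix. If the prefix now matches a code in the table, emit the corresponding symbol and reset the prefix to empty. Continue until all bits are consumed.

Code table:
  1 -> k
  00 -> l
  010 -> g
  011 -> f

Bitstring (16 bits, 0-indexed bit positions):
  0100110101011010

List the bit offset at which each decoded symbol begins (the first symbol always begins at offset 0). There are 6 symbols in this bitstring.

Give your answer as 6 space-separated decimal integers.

Bit 0: prefix='0' (no match yet)
Bit 1: prefix='01' (no match yet)
Bit 2: prefix='010' -> emit 'g', reset
Bit 3: prefix='0' (no match yet)
Bit 4: prefix='01' (no match yet)
Bit 5: prefix='011' -> emit 'f', reset
Bit 6: prefix='0' (no match yet)
Bit 7: prefix='01' (no match yet)
Bit 8: prefix='010' -> emit 'g', reset
Bit 9: prefix='1' -> emit 'k', reset
Bit 10: prefix='0' (no match yet)
Bit 11: prefix='01' (no match yet)
Bit 12: prefix='011' -> emit 'f', reset
Bit 13: prefix='0' (no match yet)
Bit 14: prefix='01' (no match yet)
Bit 15: prefix='010' -> emit 'g', reset

Answer: 0 3 6 9 10 13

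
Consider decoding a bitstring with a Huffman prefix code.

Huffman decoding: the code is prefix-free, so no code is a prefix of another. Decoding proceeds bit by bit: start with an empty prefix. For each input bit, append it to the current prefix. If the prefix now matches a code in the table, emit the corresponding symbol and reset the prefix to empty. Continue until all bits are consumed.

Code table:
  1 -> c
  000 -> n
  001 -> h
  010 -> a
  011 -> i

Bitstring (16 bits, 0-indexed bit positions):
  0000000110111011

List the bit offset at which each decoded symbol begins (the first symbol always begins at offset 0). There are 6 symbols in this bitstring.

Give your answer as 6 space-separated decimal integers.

Answer: 0 3 6 9 12 13

Derivation:
Bit 0: prefix='0' (no match yet)
Bit 1: prefix='00' (no match yet)
Bit 2: prefix='000' -> emit 'n', reset
Bit 3: prefix='0' (no match yet)
Bit 4: prefix='00' (no match yet)
Bit 5: prefix='000' -> emit 'n', reset
Bit 6: prefix='0' (no match yet)
Bit 7: prefix='01' (no match yet)
Bit 8: prefix='011' -> emit 'i', reset
Bit 9: prefix='0' (no match yet)
Bit 10: prefix='01' (no match yet)
Bit 11: prefix='011' -> emit 'i', reset
Bit 12: prefix='1' -> emit 'c', reset
Bit 13: prefix='0' (no match yet)
Bit 14: prefix='01' (no match yet)
Bit 15: prefix='011' -> emit 'i', reset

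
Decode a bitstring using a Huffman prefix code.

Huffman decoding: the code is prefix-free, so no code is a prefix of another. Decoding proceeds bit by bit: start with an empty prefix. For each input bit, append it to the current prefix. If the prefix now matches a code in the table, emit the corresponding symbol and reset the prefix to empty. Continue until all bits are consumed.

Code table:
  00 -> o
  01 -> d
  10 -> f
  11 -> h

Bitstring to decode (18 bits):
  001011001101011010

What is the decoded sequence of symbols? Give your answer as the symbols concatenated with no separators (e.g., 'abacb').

Answer: ofhohddff

Derivation:
Bit 0: prefix='0' (no match yet)
Bit 1: prefix='00' -> emit 'o', reset
Bit 2: prefix='1' (no match yet)
Bit 3: prefix='10' -> emit 'f', reset
Bit 4: prefix='1' (no match yet)
Bit 5: prefix='11' -> emit 'h', reset
Bit 6: prefix='0' (no match yet)
Bit 7: prefix='00' -> emit 'o', reset
Bit 8: prefix='1' (no match yet)
Bit 9: prefix='11' -> emit 'h', reset
Bit 10: prefix='0' (no match yet)
Bit 11: prefix='01' -> emit 'd', reset
Bit 12: prefix='0' (no match yet)
Bit 13: prefix='01' -> emit 'd', reset
Bit 14: prefix='1' (no match yet)
Bit 15: prefix='10' -> emit 'f', reset
Bit 16: prefix='1' (no match yet)
Bit 17: prefix='10' -> emit 'f', reset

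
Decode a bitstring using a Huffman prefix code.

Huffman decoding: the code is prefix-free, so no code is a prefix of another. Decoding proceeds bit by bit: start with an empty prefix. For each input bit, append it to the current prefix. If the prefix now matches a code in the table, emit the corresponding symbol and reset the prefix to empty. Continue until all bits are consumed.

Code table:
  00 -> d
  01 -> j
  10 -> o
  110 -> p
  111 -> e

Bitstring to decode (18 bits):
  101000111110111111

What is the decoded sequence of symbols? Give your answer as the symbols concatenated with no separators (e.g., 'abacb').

Bit 0: prefix='1' (no match yet)
Bit 1: prefix='10' -> emit 'o', reset
Bit 2: prefix='1' (no match yet)
Bit 3: prefix='10' -> emit 'o', reset
Bit 4: prefix='0' (no match yet)
Bit 5: prefix='00' -> emit 'd', reset
Bit 6: prefix='1' (no match yet)
Bit 7: prefix='11' (no match yet)
Bit 8: prefix='111' -> emit 'e', reset
Bit 9: prefix='1' (no match yet)
Bit 10: prefix='11' (no match yet)
Bit 11: prefix='110' -> emit 'p', reset
Bit 12: prefix='1' (no match yet)
Bit 13: prefix='11' (no match yet)
Bit 14: prefix='111' -> emit 'e', reset
Bit 15: prefix='1' (no match yet)
Bit 16: prefix='11' (no match yet)
Bit 17: prefix='111' -> emit 'e', reset

Answer: oodepee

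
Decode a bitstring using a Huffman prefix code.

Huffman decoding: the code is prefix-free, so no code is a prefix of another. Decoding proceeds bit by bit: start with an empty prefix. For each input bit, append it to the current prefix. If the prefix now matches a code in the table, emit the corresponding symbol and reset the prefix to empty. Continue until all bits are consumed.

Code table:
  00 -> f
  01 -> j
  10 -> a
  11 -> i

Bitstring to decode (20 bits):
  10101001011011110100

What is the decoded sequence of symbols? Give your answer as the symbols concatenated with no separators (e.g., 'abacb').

Bit 0: prefix='1' (no match yet)
Bit 1: prefix='10' -> emit 'a', reset
Bit 2: prefix='1' (no match yet)
Bit 3: prefix='10' -> emit 'a', reset
Bit 4: prefix='1' (no match yet)
Bit 5: prefix='10' -> emit 'a', reset
Bit 6: prefix='0' (no match yet)
Bit 7: prefix='01' -> emit 'j', reset
Bit 8: prefix='0' (no match yet)
Bit 9: prefix='01' -> emit 'j', reset
Bit 10: prefix='1' (no match yet)
Bit 11: prefix='10' -> emit 'a', reset
Bit 12: prefix='1' (no match yet)
Bit 13: prefix='11' -> emit 'i', reset
Bit 14: prefix='1' (no match yet)
Bit 15: prefix='11' -> emit 'i', reset
Bit 16: prefix='0' (no match yet)
Bit 17: prefix='01' -> emit 'j', reset
Bit 18: prefix='0' (no match yet)
Bit 19: prefix='00' -> emit 'f', reset

Answer: aaajjaiijf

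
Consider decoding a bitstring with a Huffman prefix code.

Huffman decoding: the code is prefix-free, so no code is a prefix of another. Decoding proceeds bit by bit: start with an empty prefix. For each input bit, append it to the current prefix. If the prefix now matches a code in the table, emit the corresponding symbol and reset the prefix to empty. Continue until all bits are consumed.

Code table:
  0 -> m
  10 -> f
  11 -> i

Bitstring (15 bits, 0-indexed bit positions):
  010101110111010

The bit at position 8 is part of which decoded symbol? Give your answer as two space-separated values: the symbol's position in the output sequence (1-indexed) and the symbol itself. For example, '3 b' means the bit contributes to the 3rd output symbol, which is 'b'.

Bit 0: prefix='0' -> emit 'm', reset
Bit 1: prefix='1' (no match yet)
Bit 2: prefix='10' -> emit 'f', reset
Bit 3: prefix='1' (no match yet)
Bit 4: prefix='10' -> emit 'f', reset
Bit 5: prefix='1' (no match yet)
Bit 6: prefix='11' -> emit 'i', reset
Bit 7: prefix='1' (no match yet)
Bit 8: prefix='10' -> emit 'f', reset
Bit 9: prefix='1' (no match yet)
Bit 10: prefix='11' -> emit 'i', reset
Bit 11: prefix='1' (no match yet)
Bit 12: prefix='10' -> emit 'f', reset

Answer: 5 f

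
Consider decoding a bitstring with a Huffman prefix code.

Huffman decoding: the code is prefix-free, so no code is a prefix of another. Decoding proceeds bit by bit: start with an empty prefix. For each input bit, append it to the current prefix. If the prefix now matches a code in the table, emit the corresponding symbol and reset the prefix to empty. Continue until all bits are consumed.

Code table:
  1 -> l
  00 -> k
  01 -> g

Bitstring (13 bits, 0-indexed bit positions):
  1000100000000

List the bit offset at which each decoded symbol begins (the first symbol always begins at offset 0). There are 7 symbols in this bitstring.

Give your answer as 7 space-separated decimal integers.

Answer: 0 1 3 5 7 9 11

Derivation:
Bit 0: prefix='1' -> emit 'l', reset
Bit 1: prefix='0' (no match yet)
Bit 2: prefix='00' -> emit 'k', reset
Bit 3: prefix='0' (no match yet)
Bit 4: prefix='01' -> emit 'g', reset
Bit 5: prefix='0' (no match yet)
Bit 6: prefix='00' -> emit 'k', reset
Bit 7: prefix='0' (no match yet)
Bit 8: prefix='00' -> emit 'k', reset
Bit 9: prefix='0' (no match yet)
Bit 10: prefix='00' -> emit 'k', reset
Bit 11: prefix='0' (no match yet)
Bit 12: prefix='00' -> emit 'k', reset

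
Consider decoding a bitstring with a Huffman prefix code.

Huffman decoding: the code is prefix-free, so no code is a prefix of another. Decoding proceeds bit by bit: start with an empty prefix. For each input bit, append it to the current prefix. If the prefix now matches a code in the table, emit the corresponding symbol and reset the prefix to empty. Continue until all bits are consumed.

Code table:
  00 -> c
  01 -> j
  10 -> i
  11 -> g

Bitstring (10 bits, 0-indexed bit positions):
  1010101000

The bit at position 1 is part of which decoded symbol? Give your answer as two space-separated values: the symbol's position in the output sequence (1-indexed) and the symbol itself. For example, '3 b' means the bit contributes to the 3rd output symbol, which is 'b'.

Answer: 1 i

Derivation:
Bit 0: prefix='1' (no match yet)
Bit 1: prefix='10' -> emit 'i', reset
Bit 2: prefix='1' (no match yet)
Bit 3: prefix='10' -> emit 'i', reset
Bit 4: prefix='1' (no match yet)
Bit 5: prefix='10' -> emit 'i', reset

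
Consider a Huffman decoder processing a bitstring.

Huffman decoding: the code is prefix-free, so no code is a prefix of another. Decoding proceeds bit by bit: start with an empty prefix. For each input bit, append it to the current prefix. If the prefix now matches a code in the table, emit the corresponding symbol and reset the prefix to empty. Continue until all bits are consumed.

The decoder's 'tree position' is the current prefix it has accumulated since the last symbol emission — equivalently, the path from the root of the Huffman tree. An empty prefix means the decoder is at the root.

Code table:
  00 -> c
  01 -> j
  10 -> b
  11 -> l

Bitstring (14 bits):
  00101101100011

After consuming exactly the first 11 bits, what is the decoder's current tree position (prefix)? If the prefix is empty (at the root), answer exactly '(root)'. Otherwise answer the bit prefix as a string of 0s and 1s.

Answer: 0

Derivation:
Bit 0: prefix='0' (no match yet)
Bit 1: prefix='00' -> emit 'c', reset
Bit 2: prefix='1' (no match yet)
Bit 3: prefix='10' -> emit 'b', reset
Bit 4: prefix='1' (no match yet)
Bit 5: prefix='11' -> emit 'l', reset
Bit 6: prefix='0' (no match yet)
Bit 7: prefix='01' -> emit 'j', reset
Bit 8: prefix='1' (no match yet)
Bit 9: prefix='10' -> emit 'b', reset
Bit 10: prefix='0' (no match yet)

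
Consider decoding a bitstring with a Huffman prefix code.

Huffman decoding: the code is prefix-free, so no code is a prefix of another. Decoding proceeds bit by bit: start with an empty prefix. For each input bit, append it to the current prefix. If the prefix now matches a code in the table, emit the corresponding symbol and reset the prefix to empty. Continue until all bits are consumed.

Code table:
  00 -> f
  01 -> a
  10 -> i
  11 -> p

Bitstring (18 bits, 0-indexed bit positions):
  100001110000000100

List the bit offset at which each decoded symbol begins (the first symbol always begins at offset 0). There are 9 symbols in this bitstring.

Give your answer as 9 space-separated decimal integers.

Bit 0: prefix='1' (no match yet)
Bit 1: prefix='10' -> emit 'i', reset
Bit 2: prefix='0' (no match yet)
Bit 3: prefix='00' -> emit 'f', reset
Bit 4: prefix='0' (no match yet)
Bit 5: prefix='01' -> emit 'a', reset
Bit 6: prefix='1' (no match yet)
Bit 7: prefix='11' -> emit 'p', reset
Bit 8: prefix='0' (no match yet)
Bit 9: prefix='00' -> emit 'f', reset
Bit 10: prefix='0' (no match yet)
Bit 11: prefix='00' -> emit 'f', reset
Bit 12: prefix='0' (no match yet)
Bit 13: prefix='00' -> emit 'f', reset
Bit 14: prefix='0' (no match yet)
Bit 15: prefix='01' -> emit 'a', reset
Bit 16: prefix='0' (no match yet)
Bit 17: prefix='00' -> emit 'f', reset

Answer: 0 2 4 6 8 10 12 14 16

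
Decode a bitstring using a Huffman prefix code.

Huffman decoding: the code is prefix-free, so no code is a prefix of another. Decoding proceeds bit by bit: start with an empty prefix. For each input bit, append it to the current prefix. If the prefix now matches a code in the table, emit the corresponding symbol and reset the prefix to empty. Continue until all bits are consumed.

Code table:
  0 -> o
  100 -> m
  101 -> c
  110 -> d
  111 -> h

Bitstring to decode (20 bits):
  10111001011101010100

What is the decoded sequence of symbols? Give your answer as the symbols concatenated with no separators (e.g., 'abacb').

Bit 0: prefix='1' (no match yet)
Bit 1: prefix='10' (no match yet)
Bit 2: prefix='101' -> emit 'c', reset
Bit 3: prefix='1' (no match yet)
Bit 4: prefix='11' (no match yet)
Bit 5: prefix='110' -> emit 'd', reset
Bit 6: prefix='0' -> emit 'o', reset
Bit 7: prefix='1' (no match yet)
Bit 8: prefix='10' (no match yet)
Bit 9: prefix='101' -> emit 'c', reset
Bit 10: prefix='1' (no match yet)
Bit 11: prefix='11' (no match yet)
Bit 12: prefix='110' -> emit 'd', reset
Bit 13: prefix='1' (no match yet)
Bit 14: prefix='10' (no match yet)
Bit 15: prefix='101' -> emit 'c', reset
Bit 16: prefix='0' -> emit 'o', reset
Bit 17: prefix='1' (no match yet)
Bit 18: prefix='10' (no match yet)
Bit 19: prefix='100' -> emit 'm', reset

Answer: cdocdcom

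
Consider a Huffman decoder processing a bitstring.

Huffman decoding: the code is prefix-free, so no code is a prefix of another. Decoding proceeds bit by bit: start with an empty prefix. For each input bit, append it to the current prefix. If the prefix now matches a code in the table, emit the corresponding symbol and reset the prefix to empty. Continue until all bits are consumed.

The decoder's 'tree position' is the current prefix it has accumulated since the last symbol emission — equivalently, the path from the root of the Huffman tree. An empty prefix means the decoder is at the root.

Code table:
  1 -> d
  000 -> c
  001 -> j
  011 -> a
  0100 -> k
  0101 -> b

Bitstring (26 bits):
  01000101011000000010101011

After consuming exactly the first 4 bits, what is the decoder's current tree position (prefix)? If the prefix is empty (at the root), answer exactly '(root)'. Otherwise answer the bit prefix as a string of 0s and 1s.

Bit 0: prefix='0' (no match yet)
Bit 1: prefix='01' (no match yet)
Bit 2: prefix='010' (no match yet)
Bit 3: prefix='0100' -> emit 'k', reset

Answer: (root)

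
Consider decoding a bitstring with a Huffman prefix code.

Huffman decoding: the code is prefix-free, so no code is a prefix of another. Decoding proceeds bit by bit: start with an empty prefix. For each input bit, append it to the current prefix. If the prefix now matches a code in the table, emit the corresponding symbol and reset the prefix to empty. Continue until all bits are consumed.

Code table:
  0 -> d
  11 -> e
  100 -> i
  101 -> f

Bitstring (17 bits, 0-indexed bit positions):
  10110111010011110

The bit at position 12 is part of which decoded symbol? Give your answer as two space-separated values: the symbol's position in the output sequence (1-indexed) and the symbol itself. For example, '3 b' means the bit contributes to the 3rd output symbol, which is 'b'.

Answer: 6 e

Derivation:
Bit 0: prefix='1' (no match yet)
Bit 1: prefix='10' (no match yet)
Bit 2: prefix='101' -> emit 'f', reset
Bit 3: prefix='1' (no match yet)
Bit 4: prefix='10' (no match yet)
Bit 5: prefix='101' -> emit 'f', reset
Bit 6: prefix='1' (no match yet)
Bit 7: prefix='11' -> emit 'e', reset
Bit 8: prefix='0' -> emit 'd', reset
Bit 9: prefix='1' (no match yet)
Bit 10: prefix='10' (no match yet)
Bit 11: prefix='100' -> emit 'i', reset
Bit 12: prefix='1' (no match yet)
Bit 13: prefix='11' -> emit 'e', reset
Bit 14: prefix='1' (no match yet)
Bit 15: prefix='11' -> emit 'e', reset
Bit 16: prefix='0' -> emit 'd', reset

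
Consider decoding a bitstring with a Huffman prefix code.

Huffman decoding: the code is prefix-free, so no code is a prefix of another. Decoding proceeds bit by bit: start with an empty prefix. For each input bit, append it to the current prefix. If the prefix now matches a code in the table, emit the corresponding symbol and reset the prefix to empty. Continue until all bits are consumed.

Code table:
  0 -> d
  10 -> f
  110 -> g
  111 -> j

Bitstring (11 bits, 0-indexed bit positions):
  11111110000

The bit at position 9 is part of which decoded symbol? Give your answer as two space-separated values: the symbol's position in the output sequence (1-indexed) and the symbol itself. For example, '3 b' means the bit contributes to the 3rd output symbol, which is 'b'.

Bit 0: prefix='1' (no match yet)
Bit 1: prefix='11' (no match yet)
Bit 2: prefix='111' -> emit 'j', reset
Bit 3: prefix='1' (no match yet)
Bit 4: prefix='11' (no match yet)
Bit 5: prefix='111' -> emit 'j', reset
Bit 6: prefix='1' (no match yet)
Bit 7: prefix='10' -> emit 'f', reset
Bit 8: prefix='0' -> emit 'd', reset
Bit 9: prefix='0' -> emit 'd', reset
Bit 10: prefix='0' -> emit 'd', reset

Answer: 5 d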